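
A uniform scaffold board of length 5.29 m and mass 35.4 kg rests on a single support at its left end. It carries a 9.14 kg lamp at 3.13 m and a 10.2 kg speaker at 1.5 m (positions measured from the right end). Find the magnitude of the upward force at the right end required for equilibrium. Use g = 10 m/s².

F ≈ 287 N

Sum moments about the left end (the unknown pivot reaction has zero arm there).
Beam weight: 35.4 × 10 = 354 N down at 2.645 m → arm 2.645 m, τ = 354 × 2.645 = 936.3 N·m clockwise.
Lamp: 9.14 × 10 = 91.4 N down at 3.13 m → arm 2.16 m, τ = 91.4 × 2.16 = 197.4 N·m clockwise.
Speaker: 10.2 × 10 = 102 N down at 1.5 m → arm 3.79 m, τ = 102 × 3.79 = 386.6 N·m clockwise.
Net moment of the loads = 1520 N·m clockwise.
The upward force F acts at the right end, arm 5.29 m, giving F × 5.29 counterclockwise.
Στ = 0 ⇒ F × 5.29 = 1520 ⇒ F = 1520 / 5.29 = 287 N.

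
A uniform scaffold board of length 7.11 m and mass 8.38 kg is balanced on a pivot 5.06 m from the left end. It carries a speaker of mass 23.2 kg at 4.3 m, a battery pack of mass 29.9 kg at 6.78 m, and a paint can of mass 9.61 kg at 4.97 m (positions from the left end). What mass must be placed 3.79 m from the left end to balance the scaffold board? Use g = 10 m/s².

m ≈ 16 kg

Choose the pivot (at 5.06 m from the left end) as the axis so the support reaction has zero arm there.
Beam weight: 8.38 × 10 = 83.8 N down at 3.555 m → arm 1.505 m, τ = 83.8 × 1.505 = 126.1 N·m counterclockwise.
Speaker: 23.2 × 10 = 232 N down at 4.3 m → arm 0.76 m, τ = 232 × 0.76 = 176.3 N·m counterclockwise.
Battery pack: 29.9 × 10 = 299 N down at 6.78 m → arm 1.72 m, τ = 299 × 1.72 = 514.3 N·m clockwise.
Paint can: 9.61 × 10 = 96.1 N down at 4.97 m → arm 0.09 m, τ = 96.1 × 0.09 = 8.649 N·m counterclockwise.
Net moment of known loads = 203.3 N·m clockwise.
An unknown mass m at 3.79 m has arm 1.27 m; its moment is m·g·1.27 counterclockwise.
Setting net torque to zero: m × 10 × 1.27 = 203.3 → m = 203.3 / (10 × 1.27) = 16 kg.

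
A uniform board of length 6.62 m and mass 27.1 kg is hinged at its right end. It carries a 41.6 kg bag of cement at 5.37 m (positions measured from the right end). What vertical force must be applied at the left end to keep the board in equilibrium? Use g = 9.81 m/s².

F ≈ 464 N

About the right end:
Beam weight: 27.1 × 9.81 = 265.9 N down at 3.31 m → arm 3.31 m, τ = 265.9 × 3.31 = 880.1 N·m counterclockwise.
Bag of cement: 41.6 × 9.81 = 408.1 N down at 5.37 m → arm 5.37 m, τ = 408.1 × 5.37 = 2191 N·m counterclockwise.
Net moment of the loads = 3071 N·m counterclockwise.
The upward force F acts at the left end, arm 6.62 m, giving F × 6.62 clockwise.
For rotational equilibrium, F × 6.62 = 3071, so F = 3071 / 6.62 = 464 N.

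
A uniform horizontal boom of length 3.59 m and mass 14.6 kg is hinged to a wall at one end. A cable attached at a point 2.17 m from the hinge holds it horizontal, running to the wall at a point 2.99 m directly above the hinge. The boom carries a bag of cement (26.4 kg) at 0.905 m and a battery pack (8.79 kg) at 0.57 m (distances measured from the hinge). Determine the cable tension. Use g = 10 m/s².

T ≈ 314 N

Taking torques about the hinge:
Beam weight: 14.6 × 10 = 146 N down at 1.795 m → arm 1.795 m, τ = 146 × 1.795 = 262.1 N·m clockwise.
Bag of cement: 26.4 × 10 = 264 N down at 0.905 m → arm 0.905 m, τ = 264 × 0.905 = 238.9 N·m clockwise.
Battery pack: 8.79 × 10 = 87.9 N down at 0.57 m → arm 0.57 m, τ = 87.9 × 0.57 = 50.1 N·m clockwise.
Total clockwise load moment = 551.1 N·m.
The cable tension T acts at 2.17 m; only its component perpendicular to the boom, T sinθ, produces torque. sinθ = h/√(h²+d²) = 2.99/√(2.99²+2.17²) = 0.8093.
Balancing moments: T × 2.17 × 0.8093 = 551.1, giving T = 551.1 / 1.756 = 314 N.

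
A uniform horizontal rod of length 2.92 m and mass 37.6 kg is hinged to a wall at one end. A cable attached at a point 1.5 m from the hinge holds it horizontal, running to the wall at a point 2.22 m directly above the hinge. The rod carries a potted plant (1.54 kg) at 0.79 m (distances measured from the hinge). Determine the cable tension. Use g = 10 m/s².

Taking torques about the hinge:
Beam weight: 37.6 × 10 = 376 N down at 1.46 m → arm 1.46 m, τ = 376 × 1.46 = 549 N·m clockwise.
Potted plant: 1.54 × 10 = 15.4 N down at 0.79 m → arm 0.79 m, τ = 15.4 × 0.79 = 12.17 N·m clockwise.
Total clockwise load moment = 561.2 N·m.
The cable tension T acts at 1.5 m; only its component perpendicular to the rod, T sinθ, produces torque. sinθ = h/√(h²+d²) = 2.22/√(2.22²+1.5²) = 0.8286.
Balancing moments: T × 1.5 × 0.8286 = 561.2, giving T = 561.2 / 1.243 = 451 N.

T ≈ 451 N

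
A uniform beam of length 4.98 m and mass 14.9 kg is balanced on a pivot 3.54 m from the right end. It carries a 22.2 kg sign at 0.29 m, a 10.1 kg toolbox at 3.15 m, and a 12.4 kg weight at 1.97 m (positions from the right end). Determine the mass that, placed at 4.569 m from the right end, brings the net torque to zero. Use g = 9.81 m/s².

Sum moments about the pivot (at 3.54 m from the right end) (the support reaction has zero arm there).
Beam weight: 14.9 × 9.81 = 146.2 N down at 2.49 m → arm 1.05 m, τ = 146.2 × 1.05 = 153.5 N·m clockwise.
Sign: 22.2 × 9.81 = 217.8 N down at 0.29 m → arm 3.25 m, τ = 217.8 × 3.25 = 707.9 N·m clockwise.
Toolbox: 10.1 × 9.81 = 99.08 N down at 3.15 m → arm 0.39 m, τ = 99.08 × 0.39 = 38.64 N·m clockwise.
Weight: 12.4 × 9.81 = 121.6 N down at 1.97 m → arm 1.57 m, τ = 121.6 × 1.57 = 190.9 N·m clockwise.
Net moment of known loads = 1091 N·m clockwise.
An unknown mass m at 4.569 m has arm 1.029 m; its moment is m·g·1.029 counterclockwise.
Balancing moments: m × 9.81 × 1.029 = 1091, giving m = 1091 / (9.81 × 1.029) = 108 kg.

m ≈ 108 kg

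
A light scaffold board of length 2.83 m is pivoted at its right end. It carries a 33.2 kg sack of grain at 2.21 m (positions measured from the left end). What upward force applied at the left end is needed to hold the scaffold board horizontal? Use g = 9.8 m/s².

F ≈ 71.3 N

Sum moments about the right end (the unknown pivot reaction has zero arm there).
Sack of grain: 33.2 × 9.8 = 325.4 N down at 2.21 m → arm 0.62 m, τ = 325.4 × 0.62 = 201.7 N·m counterclockwise.
Net moment of the loads = 201.7 N·m counterclockwise.
The upward force F acts at the left end, arm 2.83 m, giving F × 2.83 clockwise.
Στ = 0 ⇒ F × 2.83 = 201.7 ⇒ F = 201.7 / 2.83 = 71.3 N.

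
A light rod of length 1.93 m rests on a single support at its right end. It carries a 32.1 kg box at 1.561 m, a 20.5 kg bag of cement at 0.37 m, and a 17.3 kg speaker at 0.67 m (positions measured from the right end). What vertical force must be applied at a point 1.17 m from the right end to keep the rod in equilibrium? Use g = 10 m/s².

About the right end:
Box: 32.1 × 10 = 321 N down at 1.561 m → arm 1.561 m, τ = 321 × 1.561 = 501.1 N·m counterclockwise.
Bag of cement: 20.5 × 10 = 205 N down at 0.37 m → arm 0.37 m, τ = 205 × 0.37 = 75.85 N·m counterclockwise.
Speaker: 17.3 × 10 = 173 N down at 0.67 m → arm 0.67 m, τ = 173 × 0.67 = 115.9 N·m counterclockwise.
Net moment of the loads = 692.9 N·m counterclockwise.
The upward force F acts at a point 1.17 m from the right end, arm 1.17 m, giving F × 1.17 clockwise.
Setting net torque to zero: F × 1.17 = 692.9 → F = 692.9 / 1.17 = 592 N.

F ≈ 592 N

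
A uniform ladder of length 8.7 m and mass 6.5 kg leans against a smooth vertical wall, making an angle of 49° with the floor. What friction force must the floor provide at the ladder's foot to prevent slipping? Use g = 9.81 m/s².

Take moments about the foot of the ladder.
Ladder weight 6.5×9.81 = 63.77 N acts at 4.35 m along the ladder; its horizontal arm is 4.35·cos49° = 2.854 m → τ = 182 N·m clockwise.
Wall normal N acts horizontally at the top; its moment arm is the height L sinθ = 8.7·sin49° = 6.566 m, counterclockwise.
For rotational equilibrium, N × 6.566 = 182, so N = 27.7 N.
ΣFx = 0: friction at the foot balances the wall's push, so f = N_wall = 27.7 N.

f ≈ 27.7 N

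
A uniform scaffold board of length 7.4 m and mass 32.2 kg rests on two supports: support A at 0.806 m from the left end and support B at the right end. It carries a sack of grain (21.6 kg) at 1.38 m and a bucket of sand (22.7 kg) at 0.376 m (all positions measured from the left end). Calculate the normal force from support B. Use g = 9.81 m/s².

R_B ≈ 143 N

Take moments about support A.
Beam weight: 32.2 × 9.81 = 315.9 N down at 3.7 m → arm 2.894 m, τ = 315.9 × 2.894 = 914.2 N·m clockwise.
Sack of grain: 21.6 × 9.81 = 211.9 N down at 1.38 m → arm 0.574 m, τ = 211.9 × 0.574 = 121.6 N·m clockwise.
Bucket of sand: 22.7 × 9.81 = 222.7 N down at 0.376 m → arm 0.43 m, τ = 222.7 × 0.43 = 95.76 N·m counterclockwise.
Net load moment about support A = 940 N·m clockwise.
Reaction R at support B is upward at 7.4 m, arm 6.594 m → moment R × 6.594 counterclockwise.
Setting net torque to zero: R × 6.594 = 940 → R = 143 N.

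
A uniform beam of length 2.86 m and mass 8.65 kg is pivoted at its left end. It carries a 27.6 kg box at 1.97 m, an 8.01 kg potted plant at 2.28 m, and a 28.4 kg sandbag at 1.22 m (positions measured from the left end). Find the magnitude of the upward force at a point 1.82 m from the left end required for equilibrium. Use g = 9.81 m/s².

F ≈ 645 N

Sum moments about the left end (the unknown pivot reaction has zero arm there).
Beam weight: 8.65 × 9.81 = 84.86 N down at 1.43 m → arm 1.43 m, τ = 84.86 × 1.43 = 121.3 N·m clockwise.
Box: 27.6 × 9.81 = 270.8 N down at 1.97 m → arm 1.97 m, τ = 270.8 × 1.97 = 533.5 N·m clockwise.
Potted plant: 8.01 × 9.81 = 78.58 N down at 2.28 m → arm 2.28 m, τ = 78.58 × 2.28 = 179.2 N·m clockwise.
Sandbag: 28.4 × 9.81 = 278.6 N down at 1.22 m → arm 1.22 m, τ = 278.6 × 1.22 = 339.9 N·m clockwise.
Net moment of the loads = 1174 N·m clockwise.
The upward force F acts at a point 1.82 m from the left end, arm 1.82 m, giving F × 1.82 counterclockwise.
Setting net torque to zero: F × 1.82 = 1174 → F = 1174 / 1.82 = 645 N.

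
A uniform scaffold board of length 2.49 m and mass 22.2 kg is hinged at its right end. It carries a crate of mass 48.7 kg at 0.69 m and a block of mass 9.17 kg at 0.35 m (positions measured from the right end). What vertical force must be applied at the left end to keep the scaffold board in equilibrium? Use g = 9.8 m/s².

About the right end:
Beam weight: 22.2 × 9.8 = 217.6 N down at 1.245 m → arm 1.245 m, τ = 217.6 × 1.245 = 270.9 N·m counterclockwise.
Crate: 48.7 × 9.8 = 477.3 N down at 0.69 m → arm 0.69 m, τ = 477.3 × 0.69 = 329.3 N·m counterclockwise.
Block: 9.17 × 9.8 = 89.87 N down at 0.35 m → arm 0.35 m, τ = 89.87 × 0.35 = 31.45 N·m counterclockwise.
Net moment of the loads = 631.7 N·m counterclockwise.
The upward force F acts at the left end, arm 2.49 m, giving F × 2.49 clockwise.
Balancing moments: F × 2.49 = 631.7, giving F = 631.7 / 2.49 = 254 N.

F ≈ 254 N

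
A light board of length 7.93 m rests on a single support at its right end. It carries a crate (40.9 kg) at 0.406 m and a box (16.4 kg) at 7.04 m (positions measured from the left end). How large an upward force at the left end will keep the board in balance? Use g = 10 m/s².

Choose the right end as the axis so the unknown pivot reaction has zero arm there.
Crate: 40.9 × 10 = 409 N down at 0.406 m → arm 7.524 m, τ = 409 × 7.524 = 3077 N·m counterclockwise.
Box: 16.4 × 10 = 164 N down at 7.04 m → arm 0.89 m, τ = 164 × 0.89 = 146 N·m counterclockwise.
Net moment of the loads = 3223 N·m counterclockwise.
The upward force F acts at the left end, arm 7.93 m, giving F × 7.93 clockwise.
Balancing moments: F × 7.93 = 3223, giving F = 3223 / 7.93 = 406 N.

F ≈ 406 N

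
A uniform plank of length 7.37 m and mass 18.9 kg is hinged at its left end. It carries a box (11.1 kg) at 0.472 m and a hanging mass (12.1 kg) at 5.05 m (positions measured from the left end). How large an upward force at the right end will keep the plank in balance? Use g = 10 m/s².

F ≈ 185 N

Sum moments about the left end (the unknown pivot reaction has zero arm there).
Beam weight: 18.9 × 10 = 189 N down at 3.685 m → arm 3.685 m, τ = 189 × 3.685 = 696.5 N·m clockwise.
Box: 11.1 × 10 = 111 N down at 0.472 m → arm 0.472 m, τ = 111 × 0.472 = 52.39 N·m clockwise.
Hanging mass: 12.1 × 10 = 121 N down at 5.05 m → arm 5.05 m, τ = 121 × 5.05 = 611 N·m clockwise.
Net moment of the loads = 1360 N·m clockwise.
The upward force F acts at the right end, arm 7.37 m, giving F × 7.37 counterclockwise.
Στ = 0 ⇒ F × 7.37 = 1360 ⇒ F = 1360 / 7.37 = 185 N.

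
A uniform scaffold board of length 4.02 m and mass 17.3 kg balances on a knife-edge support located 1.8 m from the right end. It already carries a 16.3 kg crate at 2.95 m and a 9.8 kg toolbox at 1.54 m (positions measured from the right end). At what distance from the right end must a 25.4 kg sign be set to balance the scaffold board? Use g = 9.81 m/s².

Choose the knife-edge support (at 1.8 m from the right end) as the axis so the support reaction has zero arm there.
Beam weight: 17.3 × 9.81 = 169.7 N down at 2.01 m → arm 0.21 m, τ = 169.7 × 0.21 = 35.64 N·m counterclockwise.
Crate: 16.3 × 9.81 = 159.9 N down at 2.95 m → arm 1.15 m, τ = 159.9 × 1.15 = 183.9 N·m counterclockwise.
Toolbox: 9.8 × 9.81 = 96.14 N down at 1.54 m → arm 0.26 m, τ = 96.14 × 0.26 = 25 N·m clockwise.
Net moment of existing loads = 194.5 N·m counterclockwise.
The sign weighs 25.4 × 9.81 = 249.2 N and must supply an equal clockwise moment, so its lever arm about the knife-edge support is 194.5 / 249.2 = 0.78 m.
That puts it at 1.8 − 0.78 = 1.02 m from the right end.

x ≈ 1.02 m from the right end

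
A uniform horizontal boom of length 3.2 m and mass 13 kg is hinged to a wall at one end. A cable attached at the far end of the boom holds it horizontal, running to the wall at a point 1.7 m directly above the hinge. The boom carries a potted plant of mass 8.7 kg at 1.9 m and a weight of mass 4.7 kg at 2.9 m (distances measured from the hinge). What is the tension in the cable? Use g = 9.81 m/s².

T ≈ 333 N

About the hinge:
Beam weight: 13 × 9.81 = 127.5 N down at 1.6 m → arm 1.6 m, τ = 127.5 × 1.6 = 204 N·m clockwise.
Potted plant: 8.7 × 9.81 = 85.35 N down at 1.9 m → arm 1.9 m, τ = 85.35 × 1.9 = 162.2 N·m clockwise.
Weight: 4.7 × 9.81 = 46.11 N down at 2.9 m → arm 2.9 m, τ = 46.11 × 2.9 = 133.7 N·m clockwise.
Total clockwise load moment = 499.9 N·m.
The cable tension T acts at 3.2 m; only its component perpendicular to the boom, T sinθ, produces torque. sinθ = h/√(h²+d²) = 1.7/√(1.7²+3.2²) = 0.4692.
Setting net torque to zero: T × 3.2 × 0.4692 = 499.9 → T = 499.9 / 1.501 = 333 N.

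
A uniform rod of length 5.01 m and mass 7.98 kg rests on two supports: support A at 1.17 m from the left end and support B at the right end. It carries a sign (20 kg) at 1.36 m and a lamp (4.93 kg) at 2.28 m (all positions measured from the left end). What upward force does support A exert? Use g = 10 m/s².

Sum moments about support B (its reaction then has zero moment arm).
Beam weight: 7.98 × 10 = 79.8 N down at 2.505 m → arm 2.505 m, τ = 79.8 × 2.505 = 199.9 N·m counterclockwise.
Sign: 20 × 10 = 200 N down at 1.36 m → arm 3.65 m, τ = 200 × 3.65 = 730 N·m counterclockwise.
Lamp: 4.93 × 10 = 49.3 N down at 2.28 m → arm 2.73 m, τ = 49.3 × 2.73 = 134.6 N·m counterclockwise.
Net load moment about support B = 1064 N·m counterclockwise.
Reaction R at support A is upward at 1.17 m, arm 3.84 m → moment R × 3.84 clockwise.
Στ = 0 ⇒ R × 3.84 = 1064 ⇒ R = 277 N.

R_A ≈ 277 N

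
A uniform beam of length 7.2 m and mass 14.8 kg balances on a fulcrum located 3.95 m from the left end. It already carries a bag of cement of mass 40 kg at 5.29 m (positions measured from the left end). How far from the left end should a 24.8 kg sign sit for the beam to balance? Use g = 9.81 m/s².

x ≈ 2 m from the left end

Taking torques about the fulcrum (at 3.95 m from the left end):
Beam weight: 14.8 × 9.81 = 145.2 N down at 3.6 m → arm 0.35 m, τ = 145.2 × 0.35 = 50.82 N·m counterclockwise.
Bag of cement: 40 × 9.81 = 392.4 N down at 5.29 m → arm 1.34 m, τ = 392.4 × 1.34 = 525.8 N·m clockwise.
Net moment of existing loads = 475 N·m clockwise.
The sign weighs 24.8 × 9.81 = 243.3 N and must supply an equal counterclockwise moment, so its lever arm about the fulcrum is 475 / 243.3 = 1.95 m.
That puts it at 3.95 − 1.95 = 2 m from the left end.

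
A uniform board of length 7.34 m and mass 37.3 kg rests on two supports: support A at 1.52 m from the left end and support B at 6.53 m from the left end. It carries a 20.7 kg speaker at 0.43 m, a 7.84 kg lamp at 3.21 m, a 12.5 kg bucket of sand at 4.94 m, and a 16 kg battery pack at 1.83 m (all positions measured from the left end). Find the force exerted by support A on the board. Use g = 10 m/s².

R_A ≈ 707 N

Taking torques about support B:
Beam weight: 37.3 × 10 = 373 N down at 3.67 m → arm 2.86 m, τ = 373 × 2.86 = 1067 N·m counterclockwise.
Speaker: 20.7 × 10 = 207 N down at 0.43 m → arm 6.1 m, τ = 207 × 6.1 = 1263 N·m counterclockwise.
Lamp: 7.84 × 10 = 78.4 N down at 3.21 m → arm 3.32 m, τ = 78.4 × 3.32 = 260.3 N·m counterclockwise.
Bucket of sand: 12.5 × 10 = 125 N down at 4.94 m → arm 1.59 m, τ = 125 × 1.59 = 198.8 N·m counterclockwise.
Battery pack: 16 × 10 = 160 N down at 1.83 m → arm 4.7 m, τ = 160 × 4.7 = 752 N·m counterclockwise.
Net load moment about support B = 3541 N·m counterclockwise.
Reaction R at support A is upward at 1.52 m, arm 5.01 m → moment R × 5.01 clockwise.
Setting net torque to zero: R × 5.01 = 3541 → R = 707 N.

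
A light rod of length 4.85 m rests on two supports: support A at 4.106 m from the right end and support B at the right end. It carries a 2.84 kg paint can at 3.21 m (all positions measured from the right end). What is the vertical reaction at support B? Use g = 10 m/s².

R_B ≈ 6.2 N

About support A:
Paint can: 2.84 × 10 = 28.4 N down at 3.21 m → arm 0.896 m, τ = 28.4 × 0.896 = 25.45 N·m clockwise.
Net load moment about support A = 25.45 N·m clockwise.
Reaction R at support B is upward at 0 m, arm 4.106 m → moment R × 4.106 counterclockwise.
Setting net torque to zero: R × 4.106 = 25.45 → R = 6.2 N.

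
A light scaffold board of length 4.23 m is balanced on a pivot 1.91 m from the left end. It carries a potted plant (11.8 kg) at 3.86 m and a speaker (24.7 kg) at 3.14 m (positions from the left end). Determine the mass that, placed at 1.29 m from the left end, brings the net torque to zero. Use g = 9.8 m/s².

m ≈ 86.1 kg

Sum moments about the pivot (at 1.91 m from the left end) (the support reaction has zero arm there).
Potted plant: 11.8 × 9.8 = 115.6 N down at 3.86 m → arm 1.95 m, τ = 115.6 × 1.95 = 225.4 N·m clockwise.
Speaker: 24.7 × 9.8 = 242.1 N down at 3.14 m → arm 1.23 m, τ = 242.1 × 1.23 = 297.8 N·m clockwise.
Net moment of known loads = 523.2 N·m clockwise.
An unknown mass m at 1.29 m has arm 0.62 m; its moment is m·g·0.62 counterclockwise.
Στ = 0 ⇒ m × 9.8 × 0.62 = 523.2 ⇒ m = 523.2 / (9.8 × 0.62) = 86.1 kg.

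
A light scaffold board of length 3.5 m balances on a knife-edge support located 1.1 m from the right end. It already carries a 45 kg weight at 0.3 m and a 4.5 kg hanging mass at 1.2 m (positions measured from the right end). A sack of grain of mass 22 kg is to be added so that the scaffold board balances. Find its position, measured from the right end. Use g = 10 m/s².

Sum moments about the knife-edge support (at 1.1 m from the right end) (the support reaction has zero arm there).
Weight: 45 × 10 = 450 N down at 0.3 m → arm 0.8 m, τ = 450 × 0.8 = 360 N·m clockwise.
Hanging mass: 4.5 × 10 = 45 N down at 1.2 m → arm 0.1 m, τ = 45 × 0.1 = 4.5 N·m counterclockwise.
Net moment of existing loads = 355.5 N·m clockwise.
The sack of grain weighs 22 × 10 = 220 N and must supply an equal counterclockwise moment, so its lever arm about the knife-edge support is 355.5 / 220 = 1.62 m.
That puts it at 1.1 + 1.62 = 2.72 m from the right end.

x ≈ 2.72 m from the right end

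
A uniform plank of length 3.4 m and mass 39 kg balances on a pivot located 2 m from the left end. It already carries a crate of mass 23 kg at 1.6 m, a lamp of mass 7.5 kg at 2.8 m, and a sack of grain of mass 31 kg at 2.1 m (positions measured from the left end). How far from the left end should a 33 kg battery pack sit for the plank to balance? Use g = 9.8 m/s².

Choose the pivot (at 2 m from the left end) as the axis so the support reaction has zero arm there.
Beam weight: 39 × 9.8 = 382.2 N down at 1.7 m → arm 0.3 m, τ = 382.2 × 0.3 = 114.7 N·m counterclockwise.
Crate: 23 × 9.8 = 225.4 N down at 1.6 m → arm 0.4 m, τ = 225.4 × 0.4 = 90.16 N·m counterclockwise.
Lamp: 7.5 × 9.8 = 73.5 N down at 2.8 m → arm 0.8 m, τ = 73.5 × 0.8 = 58.8 N·m clockwise.
Sack of grain: 31 × 9.8 = 303.8 N down at 2.1 m → arm 0.1 m, τ = 303.8 × 0.1 = 30.38 N·m clockwise.
Net moment of existing loads = 115.7 N·m counterclockwise.
The battery pack weighs 33 × 9.8 = 323.4 N and must supply an equal clockwise moment, so its lever arm about the pivot is 115.7 / 323.4 = 0.358 m.
That puts it at 2 + 0.358 = 2.36 m from the left end.

x ≈ 2.36 m from the left end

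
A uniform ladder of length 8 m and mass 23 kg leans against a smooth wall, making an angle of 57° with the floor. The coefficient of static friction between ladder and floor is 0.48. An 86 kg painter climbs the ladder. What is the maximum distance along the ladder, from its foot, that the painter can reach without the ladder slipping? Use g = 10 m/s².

Choose the foot of the ladder as the axis so the floor normal and friction both act there and drop out.
Ladder weight 23×10 = 230 N acts at 4 m along the ladder; its horizontal arm is 4·cos57° = 2.179 m → τ = 501.2 N·m clockwise.
Painter weight 86×10 = 860 N at distance d → arm d·cos57° → τ = 860·d·0.5446 clockwise.
Wall normal N at the top has arm L sinθ = 6.709 m counterclockwise, so Στ = 0 gives N·6.709 = 501.2 + 468.4·d.
ΣFy = 0 ⇒ N_floor = 1090 N, so the maximum friction is μ_s·N_floor = 0.48×1090 = 523.2 N. ΣFx = 0 ⇒ N_wall = f, so at the slipping point N = 523.2 N.
Substituting: 523.2×6.709 = 501.2 + 468.4·d ⇒ d = (3510 − 501.2) / 468.4 = 6.42 m.

d ≈ 6.42 m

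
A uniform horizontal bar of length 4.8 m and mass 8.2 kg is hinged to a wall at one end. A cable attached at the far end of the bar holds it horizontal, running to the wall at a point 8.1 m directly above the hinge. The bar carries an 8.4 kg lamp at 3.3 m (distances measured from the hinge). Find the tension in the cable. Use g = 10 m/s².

Taking torques about the hinge:
Beam weight: 8.2 × 10 = 82 N down at 2.4 m → arm 2.4 m, τ = 82 × 2.4 = 196.8 N·m clockwise.
Lamp: 8.4 × 10 = 84 N down at 3.3 m → arm 3.3 m, τ = 84 × 3.3 = 277.2 N·m clockwise.
Total clockwise load moment = 474 N·m.
The cable tension T acts at 4.8 m; only its component perpendicular to the bar, T sinθ, produces torque. sinθ = h/√(h²+d²) = 8.1/√(8.1²+4.8²) = 0.8603.
For rotational equilibrium, T × 4.8 × 0.8603 = 474, so T = 474 / 4.129 = 115 N.

T ≈ 115 N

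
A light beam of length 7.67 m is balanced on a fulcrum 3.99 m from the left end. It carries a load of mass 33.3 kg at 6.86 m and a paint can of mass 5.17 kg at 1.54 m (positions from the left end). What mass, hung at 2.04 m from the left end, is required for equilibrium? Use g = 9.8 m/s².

Take moments about the fulcrum (at 3.99 m from the left end).
Load: 33.3 × 9.8 = 326.3 N down at 6.86 m → arm 2.87 m, τ = 326.3 × 2.87 = 936.5 N·m clockwise.
Paint can: 5.17 × 9.8 = 50.67 N down at 1.54 m → arm 2.45 m, τ = 50.67 × 2.45 = 124.1 N·m counterclockwise.
Net moment of known loads = 812.4 N·m clockwise.
An unknown mass m at 2.04 m has arm 1.95 m; its moment is m·g·1.95 counterclockwise.
Στ = 0 ⇒ m × 9.8 × 1.95 = 812.4 ⇒ m = 812.4 / (9.8 × 1.95) = 42.5 kg.

m ≈ 42.5 kg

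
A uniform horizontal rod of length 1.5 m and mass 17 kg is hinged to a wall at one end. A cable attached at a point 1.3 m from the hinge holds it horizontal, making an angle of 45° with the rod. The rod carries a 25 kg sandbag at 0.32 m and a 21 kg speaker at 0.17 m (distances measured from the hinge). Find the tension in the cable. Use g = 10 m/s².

T ≈ 265 N

Sum moments about the hinge (the unknown hinge reaction has zero arm there).
Beam weight: 17 × 10 = 170 N down at 0.75 m → arm 0.75 m, τ = 170 × 0.75 = 127.5 N·m clockwise.
Sandbag: 25 × 10 = 250 N down at 0.32 m → arm 0.32 m, τ = 250 × 0.32 = 80 N·m clockwise.
Speaker: 21 × 10 = 210 N down at 0.17 m → arm 0.17 m, τ = 210 × 0.17 = 35.7 N·m clockwise.
Total clockwise load moment = 243.2 N·m.
The cable tension T acts at 1.3 m; only its component perpendicular to the rod, T sinθ, produces torque. sin 45° = 0.7071.
Balancing moments: T × 1.3 × 0.7071 = 243.2, giving T = 243.2 / 0.9192 = 265 N.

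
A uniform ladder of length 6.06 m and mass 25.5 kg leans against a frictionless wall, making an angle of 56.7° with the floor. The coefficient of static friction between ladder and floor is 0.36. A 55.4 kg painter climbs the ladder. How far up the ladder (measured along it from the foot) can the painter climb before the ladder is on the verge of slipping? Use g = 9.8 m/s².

Choose the foot of the ladder as the axis so the floor normal and friction both act there and drop out.
Ladder weight 25.5×9.8 = 249.9 N acts at 3.03 m along the ladder; its horizontal arm is 3.03·cos56.7° = 1.664 m → τ = 415.8 N·m clockwise.
Painter weight 55.4×9.8 = 542.9 N at distance d → arm d·cos56.7° → τ = 542.9·d·0.549 clockwise.
Wall normal N at the top has arm L sinθ = 5.065 m counterclockwise, so Στ = 0 gives N·5.065 = 415.8 + 298.1·d.
ΣFy = 0 ⇒ N_floor = 792.8 N, so the maximum friction is μ_s·N_floor = 0.36×792.8 = 285.4 N. ΣFx = 0 ⇒ N_wall = f, so at the slipping point N = 285.4 N.
Substituting: 285.4×5.065 = 415.8 + 298.1·d ⇒ d = (1446 − 415.8) / 298.1 = 3.46 m.

d ≈ 3.46 m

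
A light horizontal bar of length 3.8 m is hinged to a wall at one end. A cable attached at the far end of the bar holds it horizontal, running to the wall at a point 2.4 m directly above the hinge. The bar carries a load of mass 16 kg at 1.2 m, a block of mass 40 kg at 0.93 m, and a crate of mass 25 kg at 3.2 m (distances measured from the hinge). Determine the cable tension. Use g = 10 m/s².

T ≈ 672 N

Take moments about the hinge.
Load: 16 × 10 = 160 N down at 1.2 m → arm 1.2 m, τ = 160 × 1.2 = 192 N·m clockwise.
Block: 40 × 10 = 400 N down at 0.93 m → arm 0.93 m, τ = 400 × 0.93 = 372 N·m clockwise.
Crate: 25 × 10 = 250 N down at 3.2 m → arm 3.2 m, τ = 250 × 3.2 = 800 N·m clockwise.
Total clockwise load moment = 1364 N·m.
The cable tension T acts at 3.8 m; only its component perpendicular to the bar, T sinθ, produces torque. sinθ = h/√(h²+d²) = 2.4/√(2.4²+3.8²) = 0.534.
Balancing moments: T × 3.8 × 0.534 = 1364, giving T = 1364 / 2.029 = 672 N.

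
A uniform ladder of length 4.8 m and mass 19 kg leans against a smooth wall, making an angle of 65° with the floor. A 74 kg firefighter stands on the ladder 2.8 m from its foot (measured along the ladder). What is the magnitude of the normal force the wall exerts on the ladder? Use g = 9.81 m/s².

Choose the foot of the ladder as the axis so the floor normal and friction both act there and drop out.
Ladder weight 19×9.81 = 186.4 N acts at 2.4 m along the ladder; its horizontal arm is 2.4·cos65° = 1.014 m → τ = 189 N·m clockwise.
Firefighter: 74×9.81 = 725.9 N at 2.8 m → arm 1.183 m → τ = 858.7 N·m clockwise.
Wall normal N acts horizontally at the top; its moment arm is the height L sinθ = 4.8·sin65° = 4.35 m, counterclockwise.
For rotational equilibrium, N × 4.35 = 1048, so N = 241 N.

N_wall ≈ 241 N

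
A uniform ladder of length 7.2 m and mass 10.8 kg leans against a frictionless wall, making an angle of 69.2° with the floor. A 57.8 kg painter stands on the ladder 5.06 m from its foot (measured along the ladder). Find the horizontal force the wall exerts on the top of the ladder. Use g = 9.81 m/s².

N_wall ≈ 171 N

Choose the foot of the ladder as the axis so the floor normal and friction both act there and drop out.
Ladder weight 10.8×9.81 = 105.9 N acts at 3.6 m along the ladder; its horizontal arm is 3.6·cos69.2° = 1.278 m → τ = 135.3 N·m clockwise.
Painter: 57.8×9.81 = 567 N at 5.06 m → arm 1.797 m → τ = 1019 N·m clockwise.
Wall normal N acts horizontally at the top; its moment arm is the height L sinθ = 7.2·sin69.2° = 6.731 m, counterclockwise.
Balancing moments: N × 6.731 = 1154, giving N = 171 N.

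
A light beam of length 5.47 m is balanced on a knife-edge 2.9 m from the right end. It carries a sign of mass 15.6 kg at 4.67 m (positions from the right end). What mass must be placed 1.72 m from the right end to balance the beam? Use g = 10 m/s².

Sum moments about the knife-edge (at 2.9 m from the right end) (the support reaction has zero arm there).
Sign: 15.6 × 10 = 156 N down at 4.67 m → arm 1.77 m, τ = 156 × 1.77 = 276.1 N·m counterclockwise.
Net moment of known loads = 276.1 N·m counterclockwise.
An unknown mass m at 1.72 m has arm 1.18 m; its moment is m·g·1.18 clockwise.
For rotational equilibrium, m × 10 × 1.18 = 276.1, so m = 276.1 / (10 × 1.18) = 23.4 kg.

m ≈ 23.4 kg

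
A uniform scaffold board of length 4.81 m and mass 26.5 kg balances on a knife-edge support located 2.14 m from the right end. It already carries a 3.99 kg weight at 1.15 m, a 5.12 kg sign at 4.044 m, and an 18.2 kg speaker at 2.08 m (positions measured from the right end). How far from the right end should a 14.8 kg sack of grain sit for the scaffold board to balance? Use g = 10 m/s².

Take moments about the knife-edge support (at 2.14 m from the right end).
Beam weight: 26.5 × 10 = 265 N down at 2.405 m → arm 0.265 m, τ = 265 × 0.265 = 70.23 N·m counterclockwise.
Weight: 3.99 × 10 = 39.9 N down at 1.15 m → arm 0.99 m, τ = 39.9 × 0.99 = 39.5 N·m clockwise.
Sign: 5.12 × 10 = 51.2 N down at 4.044 m → arm 1.904 m, τ = 51.2 × 1.904 = 97.48 N·m counterclockwise.
Speaker: 18.2 × 10 = 182 N down at 2.08 m → arm 0.06 m, τ = 182 × 0.06 = 10.92 N·m clockwise.
Net moment of existing loads = 117.3 N·m counterclockwise.
The sack of grain weighs 14.8 × 10 = 148 N and must supply an equal clockwise moment, so its lever arm about the knife-edge support is 117.3 / 148 = 0.793 m.
That puts it at 2.14 − 0.793 = 1.35 m from the right end.

x ≈ 1.35 m from the right end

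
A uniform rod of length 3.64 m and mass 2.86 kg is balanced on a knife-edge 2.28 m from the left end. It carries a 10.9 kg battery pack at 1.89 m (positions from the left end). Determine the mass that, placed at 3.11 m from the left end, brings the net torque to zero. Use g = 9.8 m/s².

About the knife-edge (at 2.28 m from the left end):
Beam weight: 2.86 × 9.8 = 28.03 N down at 1.82 m → arm 0.46 m, τ = 28.03 × 0.46 = 12.89 N·m counterclockwise.
Battery pack: 10.9 × 9.8 = 106.8 N down at 1.89 m → arm 0.39 m, τ = 106.8 × 0.39 = 41.65 N·m counterclockwise.
Net moment of known loads = 54.54 N·m counterclockwise.
An unknown mass m at 3.11 m has arm 0.83 m; its moment is m·g·0.83 clockwise.
Balancing moments: m × 9.8 × 0.83 = 54.54, giving m = 54.54 / (9.8 × 0.83) = 6.71 kg.

m ≈ 6.71 kg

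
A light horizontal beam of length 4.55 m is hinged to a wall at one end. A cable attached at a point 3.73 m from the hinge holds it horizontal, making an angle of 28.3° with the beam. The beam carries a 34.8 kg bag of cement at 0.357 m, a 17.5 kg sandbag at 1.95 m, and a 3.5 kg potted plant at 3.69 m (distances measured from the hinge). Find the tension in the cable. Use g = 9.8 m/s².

T ≈ 330 N

Choose the hinge as the axis so the unknown hinge reaction has zero arm there.
Bag of cement: 34.8 × 9.8 = 341 N down at 0.357 m → arm 0.357 m, τ = 341 × 0.357 = 121.7 N·m clockwise.
Sandbag: 17.5 × 9.8 = 171.5 N down at 1.95 m → arm 1.95 m, τ = 171.5 × 1.95 = 334.4 N·m clockwise.
Potted plant: 3.5 × 9.8 = 34.3 N down at 3.69 m → arm 3.69 m, τ = 34.3 × 3.69 = 126.6 N·m clockwise.
Total clockwise load moment = 582.7 N·m.
The cable tension T acts at 3.73 m; only its component perpendicular to the beam, T sinθ, produces torque. sin 28.3° = 0.4741.
For rotational equilibrium, T × 3.73 × 0.4741 = 582.7, so T = 582.7 / 1.768 = 330 N.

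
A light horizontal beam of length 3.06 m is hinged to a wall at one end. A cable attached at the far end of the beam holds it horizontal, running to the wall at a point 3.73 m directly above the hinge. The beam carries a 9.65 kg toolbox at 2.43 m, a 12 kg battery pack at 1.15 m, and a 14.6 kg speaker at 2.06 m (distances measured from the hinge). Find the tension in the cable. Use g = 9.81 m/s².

T ≈ 279 N

Take moments about the hinge.
Toolbox: 9.65 × 9.81 = 94.67 N down at 2.43 m → arm 2.43 m, τ = 94.67 × 2.43 = 230 N·m clockwise.
Battery pack: 12 × 9.81 = 117.7 N down at 1.15 m → arm 1.15 m, τ = 117.7 × 1.15 = 135.4 N·m clockwise.
Speaker: 14.6 × 9.81 = 143.2 N down at 2.06 m → arm 2.06 m, τ = 143.2 × 2.06 = 295 N·m clockwise.
Total clockwise load moment = 660.4 N·m.
The cable tension T acts at 3.06 m; only its component perpendicular to the beam, T sinθ, produces torque. sinθ = h/√(h²+d²) = 3.73/√(3.73²+3.06²) = 0.7731.
Balancing moments: T × 3.06 × 0.7731 = 660.4, giving T = 660.4 / 2.366 = 279 N.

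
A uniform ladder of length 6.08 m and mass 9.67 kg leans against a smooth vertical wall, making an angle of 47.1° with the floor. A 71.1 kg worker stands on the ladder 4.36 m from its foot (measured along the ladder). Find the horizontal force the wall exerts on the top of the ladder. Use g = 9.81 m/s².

N_wall ≈ 509 N

Choose the foot of the ladder as the axis so the floor normal and friction both act there and drop out.
Ladder weight 9.67×9.81 = 94.86 N acts at 3.04 m along the ladder; its horizontal arm is 3.04·cos47.1° = 2.069 m → τ = 196.3 N·m clockwise.
Worker: 71.1×9.81 = 697.5 N at 4.36 m → arm 2.968 m → τ = 2070 N·m clockwise.
Wall normal N acts horizontally at the top; its moment arm is the height L sinθ = 6.08·sin47.1° = 4.454 m, counterclockwise.
Balancing moments: N × 4.454 = 2266, giving N = 509 N.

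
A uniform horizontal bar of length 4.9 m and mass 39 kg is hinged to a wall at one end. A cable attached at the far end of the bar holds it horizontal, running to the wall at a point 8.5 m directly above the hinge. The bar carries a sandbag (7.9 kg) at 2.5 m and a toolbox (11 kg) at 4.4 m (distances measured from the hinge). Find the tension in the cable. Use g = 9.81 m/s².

Take moments about the hinge.
Beam weight: 39 × 9.81 = 382.6 N down at 2.45 m → arm 2.45 m, τ = 382.6 × 2.45 = 937.4 N·m clockwise.
Sandbag: 7.9 × 9.81 = 77.5 N down at 2.5 m → arm 2.5 m, τ = 77.5 × 2.5 = 193.8 N·m clockwise.
Toolbox: 11 × 9.81 = 107.9 N down at 4.4 m → arm 4.4 m, τ = 107.9 × 4.4 = 474.8 N·m clockwise.
Total clockwise load moment = 1606 N·m.
The cable tension T acts at 4.9 m; only its component perpendicular to the bar, T sinθ, produces torque. sinθ = h/√(h²+d²) = 8.5/√(8.5²+4.9²) = 0.8664.
Setting net torque to zero: T × 4.9 × 0.8664 = 1606 → T = 1606 / 4.245 = 378 N.

T ≈ 378 N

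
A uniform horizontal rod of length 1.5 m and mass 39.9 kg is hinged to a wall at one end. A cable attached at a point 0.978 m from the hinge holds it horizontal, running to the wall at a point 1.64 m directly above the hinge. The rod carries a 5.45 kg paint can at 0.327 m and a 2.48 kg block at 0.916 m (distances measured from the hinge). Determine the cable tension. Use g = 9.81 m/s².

T ≈ 397 N

Taking torques about the hinge:
Beam weight: 39.9 × 9.81 = 391.4 N down at 0.75 m → arm 0.75 m, τ = 391.4 × 0.75 = 293.5 N·m clockwise.
Paint can: 5.45 × 9.81 = 53.46 N down at 0.327 m → arm 0.327 m, τ = 53.46 × 0.327 = 17.48 N·m clockwise.
Block: 2.48 × 9.81 = 24.33 N down at 0.916 m → arm 0.916 m, τ = 24.33 × 0.916 = 22.29 N·m clockwise.
Total clockwise load moment = 333.3 N·m.
The cable tension T acts at 0.978 m; only its component perpendicular to the rod, T sinθ, produces torque. sinθ = h/√(h²+d²) = 1.64/√(1.64²+0.978²) = 0.8589.
Στ = 0 ⇒ T × 0.978 × 0.8589 = 333.3 ⇒ T = 333.3 / 0.84 = 397 N.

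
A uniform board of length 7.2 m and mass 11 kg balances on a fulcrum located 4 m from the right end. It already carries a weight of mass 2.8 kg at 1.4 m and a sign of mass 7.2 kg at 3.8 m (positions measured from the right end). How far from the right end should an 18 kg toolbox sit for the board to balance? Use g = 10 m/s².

About the fulcrum (at 4 m from the right end):
Beam weight: 11 × 10 = 110 N down at 3.6 m → arm 0.4 m, τ = 110 × 0.4 = 44 N·m clockwise.
Weight: 2.8 × 10 = 28 N down at 1.4 m → arm 2.6 m, τ = 28 × 2.6 = 72.8 N·m clockwise.
Sign: 7.2 × 10 = 72 N down at 3.8 m → arm 0.2 m, τ = 72 × 0.2 = 14.4 N·m clockwise.
Net moment of existing loads = 131.2 N·m clockwise.
The toolbox weighs 18 × 10 = 180 N and must supply an equal counterclockwise moment, so its lever arm about the fulcrum is 131.2 / 180 = 0.729 m.
That puts it at 4 + 0.729 = 4.73 m from the right end.

x ≈ 4.73 m from the right end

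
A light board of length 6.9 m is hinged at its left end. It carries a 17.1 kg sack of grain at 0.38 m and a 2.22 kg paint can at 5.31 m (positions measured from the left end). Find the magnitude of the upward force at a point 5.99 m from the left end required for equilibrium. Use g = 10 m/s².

F ≈ 30.5 N

Choose the left end as the axis so the unknown pivot reaction has zero arm there.
Sack of grain: 17.1 × 10 = 171 N down at 0.38 m → arm 0.38 m, τ = 171 × 0.38 = 64.98 N·m clockwise.
Paint can: 2.22 × 10 = 22.2 N down at 5.31 m → arm 5.31 m, τ = 22.2 × 5.31 = 117.9 N·m clockwise.
Net moment of the loads = 182.9 N·m clockwise.
The upward force F acts at a point 5.99 m from the left end, arm 5.99 m, giving F × 5.99 counterclockwise.
Setting net torque to zero: F × 5.99 = 182.9 → F = 182.9 / 5.99 = 30.5 N.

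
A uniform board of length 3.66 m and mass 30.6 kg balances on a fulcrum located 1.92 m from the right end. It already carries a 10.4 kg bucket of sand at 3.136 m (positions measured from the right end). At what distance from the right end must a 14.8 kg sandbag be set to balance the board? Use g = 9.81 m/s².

Take moments about the fulcrum (at 1.92 m from the right end).
Beam weight: 30.6 × 9.81 = 300.2 N down at 1.83 m → arm 0.09 m, τ = 300.2 × 0.09 = 27.02 N·m clockwise.
Bucket of sand: 10.4 × 9.81 = 102 N down at 3.136 m → arm 1.216 m, τ = 102 × 1.216 = 124 N·m counterclockwise.
Net moment of existing loads = 96.98 N·m counterclockwise.
The sandbag weighs 14.8 × 9.81 = 145.2 N and must supply an equal clockwise moment, so its lever arm about the fulcrum is 96.98 / 145.2 = 0.668 m.
That puts it at 1.92 − 0.668 = 1.25 m from the right end.

x ≈ 1.25 m from the right end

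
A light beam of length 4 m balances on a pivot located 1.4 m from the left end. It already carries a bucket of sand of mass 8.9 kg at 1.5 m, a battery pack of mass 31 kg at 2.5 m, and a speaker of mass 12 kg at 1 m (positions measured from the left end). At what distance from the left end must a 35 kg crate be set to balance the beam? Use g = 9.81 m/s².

x ≈ 0.537 m from the left end

Sum moments about the pivot (at 1.4 m from the left end) (the support reaction has zero arm there).
Bucket of sand: 8.9 × 9.81 = 87.31 N down at 1.5 m → arm 0.1 m, τ = 87.31 × 0.1 = 8.731 N·m clockwise.
Battery pack: 31 × 9.81 = 304.1 N down at 2.5 m → arm 1.1 m, τ = 304.1 × 1.1 = 334.5 N·m clockwise.
Speaker: 12 × 9.81 = 117.7 N down at 1 m → arm 0.4 m, τ = 117.7 × 0.4 = 47.08 N·m counterclockwise.
Net moment of existing loads = 296.2 N·m clockwise.
The crate weighs 35 × 9.81 = 343.4 N and must supply an equal counterclockwise moment, so its lever arm about the pivot is 296.2 / 343.4 = 0.863 m.
That puts it at 1.4 − 0.863 = 0.537 m from the left end.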